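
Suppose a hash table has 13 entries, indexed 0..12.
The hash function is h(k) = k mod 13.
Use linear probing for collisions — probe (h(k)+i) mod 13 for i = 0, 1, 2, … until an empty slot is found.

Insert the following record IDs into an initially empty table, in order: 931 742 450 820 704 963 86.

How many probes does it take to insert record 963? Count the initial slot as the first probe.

Insert 931: h=8, slot 8 empty → index 8.
Insert 742: h=1, slot 1 empty → index 1.
Insert 450: h=8, slot 8 occupied → index 9.
Insert 820: h=1, slot 1 occupied → index 2.
Insert 704: h=2, slot 2 occupied → index 3.
Insert 963: h=1, slots 1,2,3 occupied → index 4.
Insert 86: h=8, slots 8,9 occupied → index 10.
Table: [., 742, 820, 704, 963, ., ., ., 931, 450, 86, ., .]

4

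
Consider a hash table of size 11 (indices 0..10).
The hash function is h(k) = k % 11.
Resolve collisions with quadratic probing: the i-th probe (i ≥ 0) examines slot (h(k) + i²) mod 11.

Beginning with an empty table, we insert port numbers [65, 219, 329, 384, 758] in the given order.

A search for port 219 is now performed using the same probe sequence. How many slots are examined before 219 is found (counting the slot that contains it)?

2

65: h=10 → slot 10
219: h=10, probe 10,0 → slot 0
329: h=10, probe 10,0,3 → slot 3
384: h=10, probe 10,0,3,8 → slot 8
758: h=10, probe 10,0,3,8,4 → slot 4
Table: [219, —, —, 329, 758, —, —, —, 384, —, 65]
Lookup 219: h=10, probe 10,0 → found at 0.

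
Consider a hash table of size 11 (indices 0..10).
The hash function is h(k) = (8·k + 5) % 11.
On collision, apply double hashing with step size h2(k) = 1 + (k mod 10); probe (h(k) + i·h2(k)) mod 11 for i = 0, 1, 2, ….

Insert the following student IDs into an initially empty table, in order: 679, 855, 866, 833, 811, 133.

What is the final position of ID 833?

679 hashes to 3; slot 3 is free => place at 3.
855 hashes to 3, h2=6; 3 taken => place at 9.
866 hashes to 3, h2=7; 3 taken => place at 10.
833 hashes to 3, h2=4; 3 taken => place at 7.
811 hashes to 3, h2=2; 3 taken => place at 5.
133 hashes to 2; slot 2 is free => place at 2.
Table: [∅, ∅, 133, 679, ∅, 811, ∅, 833, ∅, 855, 866]

7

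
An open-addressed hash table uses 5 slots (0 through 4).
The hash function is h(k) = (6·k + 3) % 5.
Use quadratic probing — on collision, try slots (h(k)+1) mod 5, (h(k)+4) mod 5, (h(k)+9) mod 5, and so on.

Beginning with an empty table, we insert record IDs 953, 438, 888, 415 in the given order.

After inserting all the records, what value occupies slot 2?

Insert 953: h=1, slot 1 empty → index 1.
Insert 438: h=1, slot 1 occupied → index 2.
Insert 888: h=1, slots 1,2 occupied → index 0.
Insert 415: h=3, slot 3 empty → index 3.
Table: [888, 953, 438, 415, ∅]

438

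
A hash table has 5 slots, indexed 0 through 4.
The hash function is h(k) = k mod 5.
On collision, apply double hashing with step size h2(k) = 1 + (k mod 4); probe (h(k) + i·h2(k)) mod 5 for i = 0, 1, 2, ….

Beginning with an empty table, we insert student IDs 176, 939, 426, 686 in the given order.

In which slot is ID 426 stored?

Insert 176: h=1, slot 1 empty => index 1.
Insert 939: h=4, slot 4 empty => index 4.
Insert 426: h=1, h2=3, slots 1,4 occupied => index 2.
Insert 686: h=1, h2=3, slots 1,4,2 occupied => index 0.
Table: [686, 176, 426, ∅, 939]

2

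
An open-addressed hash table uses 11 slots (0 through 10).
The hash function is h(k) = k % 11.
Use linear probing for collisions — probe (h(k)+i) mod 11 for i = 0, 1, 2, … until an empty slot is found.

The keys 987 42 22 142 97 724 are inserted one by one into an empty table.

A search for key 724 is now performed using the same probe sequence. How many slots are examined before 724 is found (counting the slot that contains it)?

987: h=8 → slot 8
42: h=9 → slot 9
22: h=0 → slot 0
142: h=10 → slot 10
97: h=9, probe 9,10,0,1 → slot 1
724: h=9, probe 9,10,0,1,2 → slot 2
Table: [22, 97, 724, ., ., ., ., ., 987, 42, 142]
Lookup 724: h=9, probe 9,10,0,1,2 → found at 2.

5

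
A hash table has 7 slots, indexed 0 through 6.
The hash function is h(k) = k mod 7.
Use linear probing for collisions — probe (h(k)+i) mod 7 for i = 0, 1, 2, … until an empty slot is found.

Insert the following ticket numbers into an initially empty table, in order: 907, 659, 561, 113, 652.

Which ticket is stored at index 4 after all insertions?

907: h=4 → slot 4
659: h=1 → slot 1
561: h=1, probe 1,2 → slot 2
113: h=1, probe 1,2,3 → slot 3
652: h=1, probe 1,2,3,4,5 → slot 5
Table: [∅, 659, 561, 113, 907, 652, ∅]

907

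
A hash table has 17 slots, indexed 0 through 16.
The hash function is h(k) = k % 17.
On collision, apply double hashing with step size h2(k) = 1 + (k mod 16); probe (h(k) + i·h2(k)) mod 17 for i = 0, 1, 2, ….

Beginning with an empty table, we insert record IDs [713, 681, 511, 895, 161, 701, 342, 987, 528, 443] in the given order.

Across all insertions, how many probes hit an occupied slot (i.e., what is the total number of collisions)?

8

713 hashes to 16; slot 16 is free → place at 16.
681 hashes to 1; slot 1 is free → place at 1.
511 hashes to 1, h2=16; 1 taken → place at 0.
895 hashes to 11; slot 11 is free → place at 11.
161 hashes to 8; slot 8 is free → place at 8.
701 hashes to 4; slot 4 is free → place at 4.
342 hashes to 2; slot 2 is free → place at 2.
987 hashes to 1, h2=12; 1 taken → place at 13.
528 hashes to 1, h2=1; 1,2 taken → place at 3.
443 hashes to 1, h2=12; 1,13,8,3 taken → place at 15.
Table: [511, 681, 342, 528, 701, —, —, —, 161, —, —, 895, —, 987, —, 443, 713]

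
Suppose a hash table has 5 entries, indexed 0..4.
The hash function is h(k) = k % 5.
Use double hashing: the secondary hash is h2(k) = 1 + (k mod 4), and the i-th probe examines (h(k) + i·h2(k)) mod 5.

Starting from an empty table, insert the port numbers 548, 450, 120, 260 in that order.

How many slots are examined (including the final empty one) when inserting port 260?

3

548: h=3 => slot 3
450: h=0 => slot 0
120: h=0, h2=1, probe 0,1 => slot 1
260: h=0, h2=1, probe 0,1,2 => slot 2
Table: [450, 120, 260, 548, .]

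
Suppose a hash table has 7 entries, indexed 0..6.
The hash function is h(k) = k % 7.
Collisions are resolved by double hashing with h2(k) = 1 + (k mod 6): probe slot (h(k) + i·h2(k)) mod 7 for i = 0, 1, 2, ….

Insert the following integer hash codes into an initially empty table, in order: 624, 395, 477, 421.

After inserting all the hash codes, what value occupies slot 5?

477

624 hashes to 1; slot 1 is free => place at 1.
395 hashes to 3; slot 3 is free => place at 3.
477 hashes to 1, h2=4; 1 taken => place at 5.
421 hashes to 1, h2=2; 1,3,5 taken => place at 0.
Table: [421, 624, -, 395, -, 477, -]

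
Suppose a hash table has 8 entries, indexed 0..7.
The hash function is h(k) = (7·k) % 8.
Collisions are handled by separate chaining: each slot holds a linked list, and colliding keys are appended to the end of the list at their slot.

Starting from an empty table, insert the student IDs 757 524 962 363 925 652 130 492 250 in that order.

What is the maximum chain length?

Insert 757: h=3, bucket 3 empty -> new chain.
Insert 524: h=4, bucket 4 empty -> new chain.
Insert 962: h=6, bucket 6 empty -> new chain.
Insert 363: h=5, bucket 5 empty -> new chain.
Insert 925: h=3, bucket 3 nonempty -> append to chain.
Insert 652: h=4, bucket 4 nonempty -> append to chain.
Insert 130: h=6, bucket 6 nonempty -> append to chain.
Insert 492: h=4, bucket 4 nonempty -> append to chain.
Insert 250: h=6, bucket 6 nonempty -> append to chain.
Final buckets:
0: .
1: .
2: .
3: 757 -> 925
4: 524 -> 652 -> 492
5: 363
6: 962 -> 130 -> 250
7: .

3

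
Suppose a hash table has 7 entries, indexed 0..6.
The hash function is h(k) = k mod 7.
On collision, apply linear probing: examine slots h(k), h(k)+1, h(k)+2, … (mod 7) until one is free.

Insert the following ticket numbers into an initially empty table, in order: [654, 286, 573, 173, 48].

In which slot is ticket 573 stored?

0

654: h=3 -> slot 3
286: h=6 -> slot 6
573: h=6, probe 6,0 -> slot 0
173: h=5 -> slot 5
48: h=6, probe 6,0,1 -> slot 1
Table: [573, 48, ∅, 654, ∅, 173, 286]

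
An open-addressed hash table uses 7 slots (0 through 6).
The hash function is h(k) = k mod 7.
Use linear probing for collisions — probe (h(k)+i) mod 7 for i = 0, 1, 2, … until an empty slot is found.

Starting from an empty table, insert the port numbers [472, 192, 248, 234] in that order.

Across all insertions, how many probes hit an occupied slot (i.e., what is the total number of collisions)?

472: h=3 → slot 3
192: h=3, probe 3,4 → slot 4
248: h=3, probe 3,4,5 → slot 5
234: h=3, probe 3,4,5,6 → slot 6
Table: [∅, ∅, ∅, 472, 192, 248, 234]

6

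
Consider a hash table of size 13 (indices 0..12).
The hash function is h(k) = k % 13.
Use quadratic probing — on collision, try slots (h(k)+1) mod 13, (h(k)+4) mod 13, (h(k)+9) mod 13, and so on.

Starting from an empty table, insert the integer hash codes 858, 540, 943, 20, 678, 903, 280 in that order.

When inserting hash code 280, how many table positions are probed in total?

4

Insert 858: h=0, slot 0 empty => index 0.
Insert 540: h=7, slot 7 empty => index 7.
Insert 943: h=7, slot 7 occupied => index 8.
Insert 20: h=7, slots 7,8 occupied => index 11.
Insert 678: h=2, slot 2 empty => index 2.
Insert 903: h=6, slot 6 empty => index 6.
Insert 280: h=7, slots 7,8,11 occupied => index 3.
Table: [858, —, 678, 280, —, —, 903, 540, 943, —, —, 20, —]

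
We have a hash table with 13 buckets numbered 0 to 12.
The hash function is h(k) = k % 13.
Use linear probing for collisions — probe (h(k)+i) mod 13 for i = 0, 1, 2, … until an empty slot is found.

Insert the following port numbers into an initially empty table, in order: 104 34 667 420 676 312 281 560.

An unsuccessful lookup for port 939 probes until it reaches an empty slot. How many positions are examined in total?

104 hashes to 0; slot 0 is free => place at 0.
34 hashes to 8; slot 8 is free => place at 8.
667 hashes to 4; slot 4 is free => place at 4.
420 hashes to 4; 4 taken => place at 5.
676 hashes to 0; 0 taken => place at 1.
312 hashes to 0; 0,1 taken => place at 2.
281 hashes to 8; 8 taken => place at 9.
560 hashes to 1; 1,2 taken => place at 3.
Table: [104, 676, 312, 560, 667, 420, ∅, ∅, 34, 281, ∅, ∅, ∅]
Lookup 939: h=3, probe 3,4,5,6 → slot 6 empty, not found.

4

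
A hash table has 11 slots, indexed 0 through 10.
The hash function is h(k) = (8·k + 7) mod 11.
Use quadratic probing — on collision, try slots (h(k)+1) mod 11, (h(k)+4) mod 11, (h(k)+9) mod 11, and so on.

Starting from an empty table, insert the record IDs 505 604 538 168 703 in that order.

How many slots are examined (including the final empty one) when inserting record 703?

4

505 hashes to 10; slot 10 is free -> place at 10.
604 hashes to 10; 10 taken -> place at 0.
538 hashes to 10; 10,0 taken -> place at 3.
168 hashes to 9; slot 9 is free -> place at 9.
703 hashes to 10; 10,0,3 taken -> place at 8.
Table: [604, —, —, 538, —, —, —, —, 703, 168, 505]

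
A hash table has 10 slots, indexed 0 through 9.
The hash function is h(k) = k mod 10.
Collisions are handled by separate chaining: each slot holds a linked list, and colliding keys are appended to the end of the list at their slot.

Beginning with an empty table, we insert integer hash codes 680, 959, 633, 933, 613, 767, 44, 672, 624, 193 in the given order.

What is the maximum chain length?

4

Insert 680: h=0, bucket 0 empty -> new chain.
Insert 959: h=9, bucket 9 empty -> new chain.
Insert 633: h=3, bucket 3 empty -> new chain.
Insert 933: h=3, bucket 3 nonempty -> append to chain.
Insert 613: h=3, bucket 3 nonempty -> append to chain.
Insert 767: h=7, bucket 7 empty -> new chain.
Insert 44: h=4, bucket 4 empty -> new chain.
Insert 672: h=2, bucket 2 empty -> new chain.
Insert 624: h=4, bucket 4 nonempty -> append to chain.
Insert 193: h=3, bucket 3 nonempty -> append to chain.
Final buckets:
0: 680
1: .
2: 672
3: 633 -> 933 -> 613 -> 193
4: 44 -> 624
5: .
6: .
7: 767
8: .
9: 959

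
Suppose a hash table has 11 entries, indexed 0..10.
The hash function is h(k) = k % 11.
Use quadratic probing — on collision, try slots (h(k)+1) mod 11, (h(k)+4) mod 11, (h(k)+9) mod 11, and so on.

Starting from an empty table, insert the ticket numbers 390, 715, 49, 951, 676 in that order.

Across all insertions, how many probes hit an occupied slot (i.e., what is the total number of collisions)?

6

Insert 390: h=5, slot 5 empty => index 5.
Insert 715: h=0, slot 0 empty => index 0.
Insert 49: h=5, slot 5 occupied => index 6.
Insert 951: h=5, slots 5,6 occupied => index 9.
Insert 676: h=5, slots 5,6,9 occupied => index 3.
Table: [715, —, —, 676, —, 390, 49, —, —, 951, —]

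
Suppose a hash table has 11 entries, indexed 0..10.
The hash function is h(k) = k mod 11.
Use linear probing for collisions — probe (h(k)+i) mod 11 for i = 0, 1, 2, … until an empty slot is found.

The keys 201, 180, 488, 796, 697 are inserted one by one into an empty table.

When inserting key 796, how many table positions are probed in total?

3

201 hashes to 3; slot 3 is free => place at 3.
180 hashes to 4; slot 4 is free => place at 4.
488 hashes to 4; 4 taken => place at 5.
796 hashes to 4; 4,5 taken => place at 6.
697 hashes to 4; 4,5,6 taken => place at 7.
Table: [_, _, _, 201, 180, 488, 796, 697, _, _, _]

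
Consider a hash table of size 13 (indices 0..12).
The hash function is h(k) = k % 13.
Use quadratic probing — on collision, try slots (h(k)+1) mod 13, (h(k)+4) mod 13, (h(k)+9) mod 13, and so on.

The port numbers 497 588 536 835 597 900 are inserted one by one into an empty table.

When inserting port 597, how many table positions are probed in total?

497 hashes to 3; slot 3 is free => place at 3.
588 hashes to 3; 3 taken => place at 4.
536 hashes to 3; 3,4 taken => place at 7.
835 hashes to 3; 3,4,7 taken => place at 12.
597 hashes to 12; 12 taken => place at 0.
900 hashes to 3; 3,4,7,12 taken => place at 6.
Table: [597, ∅, ∅, 497, 588, ∅, 900, 536, ∅, ∅, ∅, ∅, 835]

2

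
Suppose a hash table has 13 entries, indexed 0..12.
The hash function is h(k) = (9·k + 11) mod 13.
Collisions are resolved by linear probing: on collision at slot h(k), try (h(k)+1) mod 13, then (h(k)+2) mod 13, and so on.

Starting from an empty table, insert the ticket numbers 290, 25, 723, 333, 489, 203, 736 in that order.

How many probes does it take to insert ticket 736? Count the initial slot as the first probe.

Insert 290: h=8, slot 8 empty -> index 8.
Insert 25: h=2, slot 2 empty -> index 2.
Insert 723: h=5, slot 5 empty -> index 5.
Insert 333: h=5, slot 5 occupied -> index 6.
Insert 489: h=5, slots 5,6 occupied -> index 7.
Insert 203: h=5, slots 5,6,7,8 occupied -> index 9.
Insert 736: h=5, slots 5,6,7,8,9 occupied -> index 10.
Table: [∅, ∅, 25, ∅, ∅, 723, 333, 489, 290, 203, 736, ∅, ∅]

6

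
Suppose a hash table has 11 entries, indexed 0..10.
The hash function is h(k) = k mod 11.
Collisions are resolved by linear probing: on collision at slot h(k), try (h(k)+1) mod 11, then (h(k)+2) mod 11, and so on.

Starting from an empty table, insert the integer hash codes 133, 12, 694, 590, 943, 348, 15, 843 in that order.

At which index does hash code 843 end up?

133: h=1 → slot 1
12: h=1, probe 1,2 → slot 2
694: h=1, probe 1,2,3 → slot 3
590: h=7 → slot 7
943: h=8 → slot 8
348: h=7, probe 7,8,9 → slot 9
15: h=4 → slot 4
843: h=7, probe 7,8,9,10 → slot 10
Table: [_, 133, 12, 694, 15, _, _, 590, 943, 348, 843]

10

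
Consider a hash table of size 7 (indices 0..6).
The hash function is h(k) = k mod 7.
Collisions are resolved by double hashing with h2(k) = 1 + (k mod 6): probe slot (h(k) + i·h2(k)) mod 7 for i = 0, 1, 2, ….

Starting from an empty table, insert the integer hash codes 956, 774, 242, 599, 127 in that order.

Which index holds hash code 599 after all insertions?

3

Insert 956: h=4, slot 4 empty -> index 4.
Insert 774: h=4, h2=1, slot 4 occupied -> index 5.
Insert 242: h=4, h2=3, slot 4 occupied -> index 0.
Insert 599: h=4, h2=6, slot 4 occupied -> index 3.
Insert 127: h=1, slot 1 empty -> index 1.
Table: [242, 127, ., 599, 956, 774, .]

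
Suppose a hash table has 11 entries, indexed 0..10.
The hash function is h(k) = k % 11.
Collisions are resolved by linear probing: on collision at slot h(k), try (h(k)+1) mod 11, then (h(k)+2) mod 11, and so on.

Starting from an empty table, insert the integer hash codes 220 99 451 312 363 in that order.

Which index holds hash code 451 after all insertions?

2

220 hashes to 0; slot 0 is free => place at 0.
99 hashes to 0; 0 taken => place at 1.
451 hashes to 0; 0,1 taken => place at 2.
312 hashes to 4; slot 4 is free => place at 4.
363 hashes to 0; 0,1,2 taken => place at 3.
Table: [220, 99, 451, 363, 312, ∅, ∅, ∅, ∅, ∅, ∅]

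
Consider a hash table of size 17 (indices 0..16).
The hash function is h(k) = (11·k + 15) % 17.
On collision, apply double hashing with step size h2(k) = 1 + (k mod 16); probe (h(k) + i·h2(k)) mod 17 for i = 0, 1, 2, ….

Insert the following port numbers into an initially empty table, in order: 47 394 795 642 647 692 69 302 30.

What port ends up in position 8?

642

Insert 47: h=5, slot 5 empty → index 5.
Insert 394: h=14, slot 14 empty → index 14.
Insert 795: h=5, h2=12, slot 5 occupied → index 0.
Insert 642: h=5, h2=3, slot 5 occupied → index 8.
Insert 647: h=9, slot 9 empty → index 9.
Insert 692: h=11, slot 11 empty → index 11.
Insert 69: h=9, h2=6, slot 9 occupied → index 15.
Insert 302: h=5, h2=15, slot 5 occupied → index 3.
Insert 30: h=5, h2=15, slots 5,3 occupied → index 1.
Table: [795, 30, -, 302, -, 47, -, -, 642, 647, -, 692, -, -, 394, 69, -]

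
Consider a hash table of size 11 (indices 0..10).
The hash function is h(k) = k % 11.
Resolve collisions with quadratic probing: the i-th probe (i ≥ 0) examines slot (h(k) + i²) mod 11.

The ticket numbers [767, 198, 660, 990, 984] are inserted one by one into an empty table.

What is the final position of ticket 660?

1

767: h=8 -> slot 8
198: h=0 -> slot 0
660: h=0, probe 0,1 -> slot 1
990: h=0, probe 0,1,4 -> slot 4
984: h=5 -> slot 5
Table: [198, 660, -, -, 990, 984, -, -, 767, -, -]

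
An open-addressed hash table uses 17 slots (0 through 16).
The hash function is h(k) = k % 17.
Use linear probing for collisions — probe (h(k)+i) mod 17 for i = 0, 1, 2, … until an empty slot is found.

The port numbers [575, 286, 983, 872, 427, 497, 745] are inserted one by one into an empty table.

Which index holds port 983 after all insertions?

16

575: h=14 → slot 14
286: h=14, probe 14,15 → slot 15
983: h=14, probe 14,15,16 → slot 16
872: h=5 → slot 5
427: h=2 → slot 2
497: h=4 → slot 4
745: h=14, probe 14,15,16,0 → slot 0
Table: [745, _, 427, _, 497, 872, _, _, _, _, _, _, _, _, 575, 286, 983]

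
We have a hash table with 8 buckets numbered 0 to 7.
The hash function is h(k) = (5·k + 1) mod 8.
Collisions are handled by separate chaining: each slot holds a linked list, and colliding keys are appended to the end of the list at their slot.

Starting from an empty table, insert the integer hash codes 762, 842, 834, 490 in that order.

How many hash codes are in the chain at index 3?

762 → bucket 3
842 → bucket 3 (collision)
834 → bucket 3 (collision)
490 → bucket 3 (collision)
Final buckets:
0: -
1: -
2: -
3: 762 -> 842 -> 834 -> 490
4: -
5: -
6: -
7: -

4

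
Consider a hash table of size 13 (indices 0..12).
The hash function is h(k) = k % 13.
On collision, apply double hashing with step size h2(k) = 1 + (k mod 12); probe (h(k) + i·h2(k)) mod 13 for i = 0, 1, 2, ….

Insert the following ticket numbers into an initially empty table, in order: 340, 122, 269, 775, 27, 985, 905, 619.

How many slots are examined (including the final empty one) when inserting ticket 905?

340: h=2 → slot 2
122: h=5 → slot 5
269: h=9 → slot 9
775: h=8 → slot 8
27: h=1 → slot 1
985: h=10 → slot 10
905: h=8, h2=6, probe 8,1,7 → slot 7
619: h=8, h2=8, probe 8,3 → slot 3
Table: [-, 27, 340, 619, -, 122, -, 905, 775, 269, 985, -, -]

3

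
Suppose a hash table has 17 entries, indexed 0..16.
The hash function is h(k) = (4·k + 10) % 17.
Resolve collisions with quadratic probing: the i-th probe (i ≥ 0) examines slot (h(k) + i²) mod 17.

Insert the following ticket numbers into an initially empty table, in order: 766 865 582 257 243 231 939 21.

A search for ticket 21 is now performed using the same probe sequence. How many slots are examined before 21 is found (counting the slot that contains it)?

766 hashes to 14; slot 14 is free -> place at 14.
865 hashes to 2; slot 2 is free -> place at 2.
582 hashes to 9; slot 9 is free -> place at 9.
257 hashes to 1; slot 1 is free -> place at 1.
243 hashes to 13; slot 13 is free -> place at 13.
231 hashes to 16; slot 16 is free -> place at 16.
939 hashes to 9; 9 taken -> place at 10.
21 hashes to 9; 9,10,13,1 taken -> place at 8.
Table: [-, 257, 865, -, -, -, -, -, 21, 582, 939, -, -, 243, 766, -, 231]
Lookup 21: h=9, probe 9,10,13,1,8 → found at 8.

5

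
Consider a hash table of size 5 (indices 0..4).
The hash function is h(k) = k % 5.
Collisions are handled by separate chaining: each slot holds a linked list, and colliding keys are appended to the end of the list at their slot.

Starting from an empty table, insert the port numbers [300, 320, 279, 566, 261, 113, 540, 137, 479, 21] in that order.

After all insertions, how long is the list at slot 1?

300 → bucket 0
320 → bucket 0 (collision)
279 → bucket 4
566 → bucket 1
261 → bucket 1 (collision)
113 → bucket 3
540 → bucket 0 (collision)
137 → bucket 2
479 → bucket 4 (collision)
21 → bucket 1 (collision)
Final buckets:
0: 300 -> 320 -> 540
1: 566 -> 261 -> 21
2: 137
3: 113
4: 279 -> 479

3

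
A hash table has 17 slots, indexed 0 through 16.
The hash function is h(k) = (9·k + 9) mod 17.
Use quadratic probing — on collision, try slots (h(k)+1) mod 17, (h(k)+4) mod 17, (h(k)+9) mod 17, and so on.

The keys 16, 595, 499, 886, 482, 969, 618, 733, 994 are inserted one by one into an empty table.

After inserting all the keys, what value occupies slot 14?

16: h=0 => slot 0
595: h=9 => slot 9
499: h=12 => slot 12
886: h=10 => slot 10
482: h=12, probe 12,13 => slot 13
969: h=9, probe 9,10,13,1 => slot 1
618: h=12, probe 12,13,16 => slot 16
733: h=10, probe 10,11 => slot 11
994: h=13, probe 13,14 => slot 14
Table: [16, 969, ., ., ., ., ., ., ., 595, 886, 733, 499, 482, 994, ., 618]

994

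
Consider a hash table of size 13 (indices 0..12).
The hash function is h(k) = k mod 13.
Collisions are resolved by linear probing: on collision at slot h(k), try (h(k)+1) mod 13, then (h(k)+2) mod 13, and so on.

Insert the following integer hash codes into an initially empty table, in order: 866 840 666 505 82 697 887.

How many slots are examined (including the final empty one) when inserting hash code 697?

866 hashes to 8; slot 8 is free => place at 8.
840 hashes to 8; 8 taken => place at 9.
666 hashes to 3; slot 3 is free => place at 3.
505 hashes to 11; slot 11 is free => place at 11.
82 hashes to 4; slot 4 is free => place at 4.
697 hashes to 8; 8,9 taken => place at 10.
887 hashes to 3; 3,4 taken => place at 5.
Table: [—, —, —, 666, 82, 887, —, —, 866, 840, 697, 505, —]

3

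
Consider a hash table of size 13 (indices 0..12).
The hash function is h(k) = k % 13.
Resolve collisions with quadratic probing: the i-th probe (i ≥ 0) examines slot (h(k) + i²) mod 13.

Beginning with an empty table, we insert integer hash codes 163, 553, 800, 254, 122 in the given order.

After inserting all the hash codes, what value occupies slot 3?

163: h=7 -> slot 7
553: h=7, probe 7,8 -> slot 8
800: h=7, probe 7,8,11 -> slot 11
254: h=7, probe 7,8,11,3 -> slot 3
122: h=5 -> slot 5
Table: [., ., ., 254, ., 122, ., 163, 553, ., ., 800, .]

254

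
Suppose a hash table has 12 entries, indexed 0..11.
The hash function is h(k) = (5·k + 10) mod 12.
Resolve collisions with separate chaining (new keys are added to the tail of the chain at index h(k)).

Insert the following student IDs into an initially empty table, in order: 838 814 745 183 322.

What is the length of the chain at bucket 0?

3

Insert 838: h=0, bucket 0 empty → new chain.
Insert 814: h=0, bucket 0 nonempty → append to chain.
Insert 745: h=3, bucket 3 empty → new chain.
Insert 183: h=1, bucket 1 empty → new chain.
Insert 322: h=0, bucket 0 nonempty → append to chain.
Final buckets:
0: 838 -> 814 -> 322
1: 183
2: _
3: 745
4: _
5: _
6: _
7: _
8: _
9: _
10: _
11: _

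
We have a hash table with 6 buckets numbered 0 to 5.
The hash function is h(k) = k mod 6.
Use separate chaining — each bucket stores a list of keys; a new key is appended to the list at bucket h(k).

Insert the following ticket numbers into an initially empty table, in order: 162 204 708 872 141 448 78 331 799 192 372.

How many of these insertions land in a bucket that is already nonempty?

Insert 162: h=0, bucket 0 empty → new chain.
Insert 204: h=0, bucket 0 nonempty → append to chain.
Insert 708: h=0, bucket 0 nonempty → append to chain.
Insert 872: h=2, bucket 2 empty → new chain.
Insert 141: h=3, bucket 3 empty → new chain.
Insert 448: h=4, bucket 4 empty → new chain.
Insert 78: h=0, bucket 0 nonempty → append to chain.
Insert 331: h=1, bucket 1 empty → new chain.
Insert 799: h=1, bucket 1 nonempty → append to chain.
Insert 192: h=0, bucket 0 nonempty → append to chain.
Insert 372: h=0, bucket 0 nonempty → append to chain.
Final buckets:
0: 162 -> 204 -> 708 -> 78 -> 192 -> 372
1: 331 -> 799
2: 872
3: 141
4: 448
5: ∅

6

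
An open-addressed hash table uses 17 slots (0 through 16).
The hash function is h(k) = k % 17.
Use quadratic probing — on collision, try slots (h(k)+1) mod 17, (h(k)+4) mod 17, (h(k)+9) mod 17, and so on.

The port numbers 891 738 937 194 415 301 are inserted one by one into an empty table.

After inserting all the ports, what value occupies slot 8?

738

Insert 891: h=7, slot 7 empty -> index 7.
Insert 738: h=7, slot 7 occupied -> index 8.
Insert 937: h=2, slot 2 empty -> index 2.
Insert 194: h=7, slots 7,8 occupied -> index 11.
Insert 415: h=7, slots 7,8,11 occupied -> index 16.
Insert 301: h=12, slot 12 empty -> index 12.
Table: [., ., 937, ., ., ., ., 891, 738, ., ., 194, 301, ., ., ., 415]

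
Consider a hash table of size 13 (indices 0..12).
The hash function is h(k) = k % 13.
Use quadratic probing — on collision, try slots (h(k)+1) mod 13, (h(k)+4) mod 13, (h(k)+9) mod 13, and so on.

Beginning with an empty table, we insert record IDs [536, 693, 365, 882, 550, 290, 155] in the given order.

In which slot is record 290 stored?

536: h=3 -> slot 3
693: h=4 -> slot 4
365: h=1 -> slot 1
882: h=11 -> slot 11
550: h=4, probe 4,5 -> slot 5
290: h=4, probe 4,5,8 -> slot 8
155: h=12 -> slot 12
Table: [—, 365, —, 536, 693, 550, —, —, 290, —, —, 882, 155]

8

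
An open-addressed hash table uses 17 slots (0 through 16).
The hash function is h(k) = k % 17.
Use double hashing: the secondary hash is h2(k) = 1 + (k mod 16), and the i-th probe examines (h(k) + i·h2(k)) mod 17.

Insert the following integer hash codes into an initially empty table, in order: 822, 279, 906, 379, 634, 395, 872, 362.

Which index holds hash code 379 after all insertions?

822 hashes to 6; slot 6 is free -> place at 6.
279 hashes to 7; slot 7 is free -> place at 7.
906 hashes to 5; slot 5 is free -> place at 5.
379 hashes to 5, h2=12; 5 taken -> place at 0.
634 hashes to 5, h2=11; 5 taken -> place at 16.
395 hashes to 4; slot 4 is free -> place at 4.
872 hashes to 5, h2=9; 5 taken -> place at 14.
362 hashes to 5, h2=11; 5,16 taken -> place at 10.
Table: [379, ., ., ., 395, 906, 822, 279, ., ., 362, ., ., ., 872, ., 634]

0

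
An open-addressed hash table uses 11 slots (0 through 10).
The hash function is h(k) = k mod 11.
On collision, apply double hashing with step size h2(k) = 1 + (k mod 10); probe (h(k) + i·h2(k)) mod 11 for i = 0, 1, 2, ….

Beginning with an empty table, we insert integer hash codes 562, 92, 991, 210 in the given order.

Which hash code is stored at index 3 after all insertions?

562 hashes to 1; slot 1 is free => place at 1.
92 hashes to 4; slot 4 is free => place at 4.
991 hashes to 1, h2=2; 1 taken => place at 3.
210 hashes to 1, h2=1; 1 taken => place at 2.
Table: [-, 562, 210, 991, 92, -, -, -, -, -, -]

991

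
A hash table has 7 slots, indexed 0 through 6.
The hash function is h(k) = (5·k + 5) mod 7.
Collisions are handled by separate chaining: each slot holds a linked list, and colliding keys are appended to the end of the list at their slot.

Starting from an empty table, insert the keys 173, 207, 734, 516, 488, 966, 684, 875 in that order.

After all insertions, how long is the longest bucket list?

4

173 → bucket 2
207 → bucket 4
734 → bucket 0
516 → bucket 2 (collision)
488 → bucket 2 (collision)
966 → bucket 5
684 → bucket 2 (collision)
875 → bucket 5 (collision)
Final buckets:
0: 734
1: _
2: 173 -> 516 -> 488 -> 684
3: _
4: 207
5: 966 -> 875
6: _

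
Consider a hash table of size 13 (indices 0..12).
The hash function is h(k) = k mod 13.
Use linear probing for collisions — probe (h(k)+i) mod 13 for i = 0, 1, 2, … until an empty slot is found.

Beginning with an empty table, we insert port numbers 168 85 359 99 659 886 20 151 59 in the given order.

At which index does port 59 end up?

168 hashes to 12; slot 12 is free -> place at 12.
85 hashes to 7; slot 7 is free -> place at 7.
359 hashes to 8; slot 8 is free -> place at 8.
99 hashes to 8; 8 taken -> place at 9.
659 hashes to 9; 9 taken -> place at 10.
886 hashes to 2; slot 2 is free -> place at 2.
20 hashes to 7; 7,8,9,10 taken -> place at 11.
151 hashes to 8; 8,9,10,11,12 taken -> place at 0.
59 hashes to 7; 7,8,9,10,11,12,0 taken -> place at 1.
Table: [151, 59, 886, -, -, -, -, 85, 359, 99, 659, 20, 168]

1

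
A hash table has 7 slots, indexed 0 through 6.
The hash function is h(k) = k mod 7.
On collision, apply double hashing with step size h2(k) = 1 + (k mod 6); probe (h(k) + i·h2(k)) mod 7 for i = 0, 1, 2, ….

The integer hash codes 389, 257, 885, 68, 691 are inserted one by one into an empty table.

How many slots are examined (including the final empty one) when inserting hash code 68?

2

389: h=4 → slot 4
257: h=5 → slot 5
885: h=3 → slot 3
68: h=5, h2=3, probe 5,1 → slot 1
691: h=5, h2=2, probe 5,0 → slot 0
Table: [691, 68, _, 885, 389, 257, _]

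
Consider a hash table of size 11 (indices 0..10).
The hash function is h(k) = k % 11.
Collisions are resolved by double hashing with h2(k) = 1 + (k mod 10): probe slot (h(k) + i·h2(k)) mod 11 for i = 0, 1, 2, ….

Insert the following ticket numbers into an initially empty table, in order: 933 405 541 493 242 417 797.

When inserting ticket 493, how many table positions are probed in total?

3

Insert 933: h=9, slot 9 empty => index 9.
Insert 405: h=9, h2=6, slot 9 occupied => index 4.
Insert 541: h=2, slot 2 empty => index 2.
Insert 493: h=9, h2=4, slots 9,2 occupied => index 6.
Insert 242: h=0, slot 0 empty => index 0.
Insert 417: h=10, slot 10 empty => index 10.
Insert 797: h=5, slot 5 empty => index 5.
Table: [242, ∅, 541, ∅, 405, 797, 493, ∅, ∅, 933, 417]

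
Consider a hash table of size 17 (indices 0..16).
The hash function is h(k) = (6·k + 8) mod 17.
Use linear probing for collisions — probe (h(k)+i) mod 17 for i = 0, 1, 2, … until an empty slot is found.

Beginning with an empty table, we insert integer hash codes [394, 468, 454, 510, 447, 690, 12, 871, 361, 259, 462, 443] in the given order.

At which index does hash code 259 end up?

394: h=9 => slot 9
468: h=11 => slot 11
454: h=12 => slot 12
510: h=8 => slot 8
447: h=4 => slot 4
690: h=0 => slot 0
12: h=12, probe 12,13 => slot 13
871: h=15 => slot 15
361: h=15, probe 15,16 => slot 16
259: h=15, probe 15,16,0,1 => slot 1
462: h=9, probe 9,10 => slot 10
443: h=14 => slot 14
Table: [690, 259, -, -, 447, -, -, -, 510, 394, 462, 468, 454, 12, 443, 871, 361]

1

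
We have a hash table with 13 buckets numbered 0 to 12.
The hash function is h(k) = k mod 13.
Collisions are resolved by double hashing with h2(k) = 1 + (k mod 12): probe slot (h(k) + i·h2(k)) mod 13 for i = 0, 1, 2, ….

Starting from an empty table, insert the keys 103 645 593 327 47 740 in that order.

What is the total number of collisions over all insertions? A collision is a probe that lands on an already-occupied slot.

Insert 103: h=12, slot 12 empty -> index 12.
Insert 645: h=8, slot 8 empty -> index 8.
Insert 593: h=8, h2=6, slot 8 occupied -> index 1.
Insert 327: h=2, slot 2 empty -> index 2.
Insert 47: h=8, h2=12, slot 8 occupied -> index 7.
Insert 740: h=12, h2=9, slots 12,8 occupied -> index 4.
Table: [—, 593, 327, —, 740, —, —, 47, 645, —, —, —, 103]

4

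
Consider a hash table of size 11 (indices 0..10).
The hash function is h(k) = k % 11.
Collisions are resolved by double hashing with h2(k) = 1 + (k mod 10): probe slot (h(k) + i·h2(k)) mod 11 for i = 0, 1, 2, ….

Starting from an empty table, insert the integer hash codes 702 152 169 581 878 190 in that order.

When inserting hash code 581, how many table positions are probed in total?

702: h=9 => slot 9
152: h=9, h2=3, probe 9,1 => slot 1
169: h=4 => slot 4
581: h=9, h2=2, probe 9,0 => slot 0
878: h=9, h2=9, probe 9,7 => slot 7
190: h=3 => slot 3
Table: [581, 152, ∅, 190, 169, ∅, ∅, 878, ∅, 702, ∅]

2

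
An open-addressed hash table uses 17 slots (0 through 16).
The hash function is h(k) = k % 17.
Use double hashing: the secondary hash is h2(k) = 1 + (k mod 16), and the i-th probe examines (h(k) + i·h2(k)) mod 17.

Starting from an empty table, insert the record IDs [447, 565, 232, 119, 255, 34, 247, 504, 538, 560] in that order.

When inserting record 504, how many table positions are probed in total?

3

447: h=5 -> slot 5
565: h=4 -> slot 4
232: h=11 -> slot 11
119: h=0 -> slot 0
255: h=0, h2=16, probe 0,16 -> slot 16
34: h=0, h2=3, probe 0,3 -> slot 3
247: h=9 -> slot 9
504: h=11, h2=9, probe 11,3,12 -> slot 12
538: h=11, h2=11, probe 11,5,16,10 -> slot 10
560: h=16, h2=1, probe 16,0,1 -> slot 1
Table: [119, 560, ∅, 34, 565, 447, ∅, ∅, ∅, 247, 538, 232, 504, ∅, ∅, ∅, 255]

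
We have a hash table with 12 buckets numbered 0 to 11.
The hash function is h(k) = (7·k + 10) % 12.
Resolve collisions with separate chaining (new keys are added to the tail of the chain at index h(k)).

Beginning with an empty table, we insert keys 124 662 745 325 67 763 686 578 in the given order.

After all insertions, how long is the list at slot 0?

124 -> bucket 2
662 -> bucket 0
745 -> bucket 5
325 -> bucket 5 (collision)
67 -> bucket 11
763 -> bucket 11 (collision)
686 -> bucket 0 (collision)
578 -> bucket 0 (collision)
Final buckets:
0: 662 -> 686 -> 578
1: ∅
2: 124
3: ∅
4: ∅
5: 745 -> 325
6: ∅
7: ∅
8: ∅
9: ∅
10: ∅
11: 67 -> 763

3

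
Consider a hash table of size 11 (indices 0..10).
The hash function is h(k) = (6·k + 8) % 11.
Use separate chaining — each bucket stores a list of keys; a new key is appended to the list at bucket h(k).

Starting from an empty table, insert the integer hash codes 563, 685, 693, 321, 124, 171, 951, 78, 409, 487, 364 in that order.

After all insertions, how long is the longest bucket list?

3

563 -> bucket 9
685 -> bucket 4
693 -> bucket 8
321 -> bucket 9 (collision)
124 -> bucket 4 (collision)
171 -> bucket 0
951 -> bucket 5
78 -> bucket 3
409 -> bucket 9 (collision)
487 -> bucket 4 (collision)
364 -> bucket 3 (collision)
Final buckets:
0: 171
1: -
2: -
3: 78 -> 364
4: 685 -> 124 -> 487
5: 951
6: -
7: -
8: 693
9: 563 -> 321 -> 409
10: -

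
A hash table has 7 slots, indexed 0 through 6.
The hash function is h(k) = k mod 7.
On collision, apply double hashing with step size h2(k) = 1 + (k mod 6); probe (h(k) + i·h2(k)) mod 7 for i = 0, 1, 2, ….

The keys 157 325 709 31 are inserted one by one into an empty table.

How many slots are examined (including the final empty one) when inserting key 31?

157: h=3 => slot 3
325: h=3, h2=2, probe 3,5 => slot 5
709: h=2 => slot 2
31: h=3, h2=2, probe 3,5,0 => slot 0
Table: [31, ., 709, 157, ., 325, .]

3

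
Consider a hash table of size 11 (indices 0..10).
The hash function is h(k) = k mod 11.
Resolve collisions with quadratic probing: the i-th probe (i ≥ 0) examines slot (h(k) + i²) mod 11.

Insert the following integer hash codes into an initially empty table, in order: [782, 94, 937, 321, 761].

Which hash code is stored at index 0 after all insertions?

761

782: h=1 -> slot 1
94: h=6 -> slot 6
937: h=2 -> slot 2
321: h=2, probe 2,3 -> slot 3
761: h=2, probe 2,3,6,0 -> slot 0
Table: [761, 782, 937, 321, _, _, 94, _, _, _, _]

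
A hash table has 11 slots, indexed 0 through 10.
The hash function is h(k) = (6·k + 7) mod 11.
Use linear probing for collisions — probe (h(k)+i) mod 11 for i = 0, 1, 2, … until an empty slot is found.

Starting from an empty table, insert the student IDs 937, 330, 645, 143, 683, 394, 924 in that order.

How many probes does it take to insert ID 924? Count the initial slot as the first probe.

937: h=8 => slot 8
330: h=7 => slot 7
645: h=5 => slot 5
143: h=7, probe 7,8,9 => slot 9
683: h=2 => slot 2
394: h=6 => slot 6
924: h=7, probe 7,8,9,10 => slot 10
Table: [-, -, 683, -, -, 645, 394, 330, 937, 143, 924]

4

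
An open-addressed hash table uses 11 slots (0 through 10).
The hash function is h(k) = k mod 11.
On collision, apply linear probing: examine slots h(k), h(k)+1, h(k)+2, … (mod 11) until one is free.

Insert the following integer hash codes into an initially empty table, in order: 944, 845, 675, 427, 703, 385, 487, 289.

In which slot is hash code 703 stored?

1

Insert 944: h=9, slot 9 empty -> index 9.
Insert 845: h=9, slot 9 occupied -> index 10.
Insert 675: h=4, slot 4 empty -> index 4.
Insert 427: h=9, slots 9,10 occupied -> index 0.
Insert 703: h=10, slots 10,0 occupied -> index 1.
Insert 385: h=0, slots 0,1 occupied -> index 2.
Insert 487: h=3, slot 3 empty -> index 3.
Insert 289: h=3, slots 3,4 occupied -> index 5.
Table: [427, 703, 385, 487, 675, 289, ∅, ∅, ∅, 944, 845]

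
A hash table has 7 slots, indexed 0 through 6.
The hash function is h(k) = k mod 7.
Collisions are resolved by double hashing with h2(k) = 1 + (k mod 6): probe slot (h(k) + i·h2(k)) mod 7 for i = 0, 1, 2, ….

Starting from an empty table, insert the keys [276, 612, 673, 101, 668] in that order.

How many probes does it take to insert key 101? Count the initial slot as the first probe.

276: h=3 → slot 3
612: h=3, h2=1, probe 3,4 → slot 4
673: h=1 → slot 1
101: h=3, h2=6, probe 3,2 → slot 2
668: h=3, h2=3, probe 3,6 → slot 6
Table: [_, 673, 101, 276, 612, _, 668]

2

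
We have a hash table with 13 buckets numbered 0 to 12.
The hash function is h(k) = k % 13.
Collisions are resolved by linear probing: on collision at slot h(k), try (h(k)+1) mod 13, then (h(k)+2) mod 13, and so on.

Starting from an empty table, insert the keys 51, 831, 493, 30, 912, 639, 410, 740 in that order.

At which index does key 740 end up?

51: h=12 -> slot 12
831: h=12, probe 12,0 -> slot 0
493: h=12, probe 12,0,1 -> slot 1
30: h=4 -> slot 4
912: h=2 -> slot 2
639: h=2, probe 2,3 -> slot 3
410: h=7 -> slot 7
740: h=12, probe 12,0,1,2,3,4,5 -> slot 5
Table: [831, 493, 912, 639, 30, 740, ∅, 410, ∅, ∅, ∅, ∅, 51]

5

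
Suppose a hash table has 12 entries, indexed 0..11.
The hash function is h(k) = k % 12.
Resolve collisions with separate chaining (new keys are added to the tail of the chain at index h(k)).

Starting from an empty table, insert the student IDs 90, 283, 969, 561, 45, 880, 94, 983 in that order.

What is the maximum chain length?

90 → bucket 6
283 → bucket 7
969 → bucket 9
561 → bucket 9 (collision)
45 → bucket 9 (collision)
880 → bucket 4
94 → bucket 10
983 → bucket 11
Final buckets:
0: ∅
1: ∅
2: ∅
3: ∅
4: 880
5: ∅
6: 90
7: 283
8: ∅
9: 969 -> 561 -> 45
10: 94
11: 983

3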